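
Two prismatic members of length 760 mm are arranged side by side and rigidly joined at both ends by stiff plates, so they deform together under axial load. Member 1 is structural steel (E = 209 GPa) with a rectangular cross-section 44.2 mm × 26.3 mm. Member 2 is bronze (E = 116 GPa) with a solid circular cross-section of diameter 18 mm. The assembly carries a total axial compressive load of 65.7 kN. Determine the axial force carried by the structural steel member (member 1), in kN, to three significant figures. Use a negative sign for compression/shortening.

-58.6 kN

A_1 = 1162 mm².
A_2 = 254.5 mm².
Equal strain + equilibrium ⇒ each member carries load in proportion to AE: A₁E₁ = 243000000 N, A₂E₂ = 29520000 N, ΣAE = 272500000 N.
F₁ = P·A₁E₁/ΣAE = -65700·243000000/272500000 = -58580 N.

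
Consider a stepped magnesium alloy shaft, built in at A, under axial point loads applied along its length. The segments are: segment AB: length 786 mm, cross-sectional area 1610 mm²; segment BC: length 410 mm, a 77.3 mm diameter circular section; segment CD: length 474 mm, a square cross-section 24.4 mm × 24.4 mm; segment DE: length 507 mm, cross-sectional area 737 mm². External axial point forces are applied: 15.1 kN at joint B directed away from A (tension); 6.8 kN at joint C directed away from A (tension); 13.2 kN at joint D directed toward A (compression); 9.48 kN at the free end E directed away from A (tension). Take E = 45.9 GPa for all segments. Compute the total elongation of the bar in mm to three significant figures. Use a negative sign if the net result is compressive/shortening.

0.277 mm

Internal axial forces (sectioning from the free end, tension +): N_DE = 9.48 kN, N_CD = -3.72 kN, N_BC = 3.08 kN, N_AB = 18.18 kN.
A_BC = 4693 mm².
A_CD = 595.4 mm².
δ_AB = 18180·786/(1610·45900) = 0.1934 mm
δ_BC = 3080·410/(4693·45900) = 0.005862 mm
δ_CD = -3720·474/(595.4·45900) = -0.06453 mm
δ_DE = 9480·507/(737·45900) = 0.1421 mm
δ = Σδ_i = 0.2768 mm.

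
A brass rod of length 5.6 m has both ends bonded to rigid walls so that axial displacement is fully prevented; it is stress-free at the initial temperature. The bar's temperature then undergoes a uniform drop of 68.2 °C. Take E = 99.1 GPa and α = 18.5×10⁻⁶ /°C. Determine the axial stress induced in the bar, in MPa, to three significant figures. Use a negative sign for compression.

125 MPa

Free thermal expansion αLΔT = 18.5e-6 · 5600 · -68.2 = -7.066 mm.
The walls impose strain ε = −(-7.066)/5600 = 1.2617e-03; σ = Eε = 99100 · 1.2617e-03 = 125 MPa.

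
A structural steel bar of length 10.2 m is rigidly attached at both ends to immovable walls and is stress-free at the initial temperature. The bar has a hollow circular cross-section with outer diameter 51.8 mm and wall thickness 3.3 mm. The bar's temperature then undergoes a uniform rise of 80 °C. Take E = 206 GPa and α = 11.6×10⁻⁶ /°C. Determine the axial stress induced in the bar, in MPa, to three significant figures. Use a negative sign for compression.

-191 MPa

Free thermal expansion αLΔT = 11.6e-6 · 10200 · 80 = 9.466 mm.
The walls impose strain ε = −(9.466)/10200 = -9.2800e-04; σ = Eε = 206000 · -9.2800e-04 = -191.2 MPa.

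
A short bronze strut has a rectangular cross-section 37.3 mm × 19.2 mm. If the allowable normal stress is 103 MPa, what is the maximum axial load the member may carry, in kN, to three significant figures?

73.8 kN

A = 716.2 mm².
P_max = σ_allow · A = 103 · 716.2 = 73760 N = 73.76 kN.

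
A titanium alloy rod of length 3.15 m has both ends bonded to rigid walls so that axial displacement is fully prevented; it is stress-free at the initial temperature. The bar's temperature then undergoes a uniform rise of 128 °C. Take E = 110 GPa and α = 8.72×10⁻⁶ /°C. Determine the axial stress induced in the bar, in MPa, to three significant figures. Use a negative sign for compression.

-123 MPa

Free thermal expansion αLΔT = 8.72e-6 · 3150 · 128 = 3.516 mm.
The walls impose strain ε = −(3.516)/3150 = -1.1162e-03; σ = Eε = 110000 · -1.1162e-03 = -122.8 MPa.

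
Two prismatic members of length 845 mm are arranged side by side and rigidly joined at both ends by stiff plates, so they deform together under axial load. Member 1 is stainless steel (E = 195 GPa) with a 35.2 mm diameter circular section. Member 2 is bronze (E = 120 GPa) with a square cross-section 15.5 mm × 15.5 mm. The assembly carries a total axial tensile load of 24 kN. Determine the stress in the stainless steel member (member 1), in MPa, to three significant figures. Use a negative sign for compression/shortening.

21.4 MPa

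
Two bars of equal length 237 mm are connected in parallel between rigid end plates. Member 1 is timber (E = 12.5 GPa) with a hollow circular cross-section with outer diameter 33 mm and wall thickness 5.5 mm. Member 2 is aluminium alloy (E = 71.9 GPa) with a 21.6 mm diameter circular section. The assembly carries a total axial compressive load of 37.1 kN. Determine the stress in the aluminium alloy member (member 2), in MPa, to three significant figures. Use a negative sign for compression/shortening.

A_1 = 475.2 mm².
A_2 = 366.4 mm².
Equal strain + equilibrium ⇒ each member carries load in proportion to AE: A₁E₁ = 5940000 N, A₂E₂ = 26350000 N, ΣAE = 32290000 N.
σ₂ = P·E₂/ΣAE = -37100·71900/32290000 = -82.62 MPa.

-82.6 MPa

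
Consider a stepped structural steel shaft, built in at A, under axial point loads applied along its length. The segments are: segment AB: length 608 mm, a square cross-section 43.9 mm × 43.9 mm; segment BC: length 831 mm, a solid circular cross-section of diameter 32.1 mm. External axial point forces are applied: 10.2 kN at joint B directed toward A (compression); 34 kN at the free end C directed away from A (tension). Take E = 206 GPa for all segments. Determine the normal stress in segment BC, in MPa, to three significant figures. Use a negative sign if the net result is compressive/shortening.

Internal axial forces (sectioning from the free end, tension +): N_BC = 34 kN, N_AB = 23.8 kN.
A_BC = 809.3 mm².
σ_BC = N_BC/A_BC = 34000/809.3 = 42.01 MPa.

42.0 MPa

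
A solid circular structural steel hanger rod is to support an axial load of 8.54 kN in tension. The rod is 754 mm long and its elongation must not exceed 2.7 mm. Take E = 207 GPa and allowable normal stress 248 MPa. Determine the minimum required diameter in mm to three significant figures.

6.62 mm

Required area A ≥ P/σ_allow = 8540/248 = 34.44 mm².
For a solid circular section, d ≥ √(4A/π) = 6.622 mm.
Elongation limit: A ≥ PL/(Eδ_allow) = 8540·754/(207000·2.7) = 11.52 mm² ⇒ d ≥ 3.83 mm.
The stress limit governs.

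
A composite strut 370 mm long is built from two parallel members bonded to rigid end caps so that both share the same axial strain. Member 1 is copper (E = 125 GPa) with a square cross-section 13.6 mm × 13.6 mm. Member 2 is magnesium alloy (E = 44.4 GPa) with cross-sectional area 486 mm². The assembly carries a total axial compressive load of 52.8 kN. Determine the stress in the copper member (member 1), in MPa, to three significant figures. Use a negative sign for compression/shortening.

-148 MPa

A_1 = 185 mm².
Equal strain + equilibrium ⇒ each member carries load in proportion to AE: A₁E₁ = 23120000 N, A₂E₂ = 21580000 N, ΣAE = 44700000 N.
σ₁ = P·E₁/ΣAE = -52800·125000/44700000 = -147.7 MPa.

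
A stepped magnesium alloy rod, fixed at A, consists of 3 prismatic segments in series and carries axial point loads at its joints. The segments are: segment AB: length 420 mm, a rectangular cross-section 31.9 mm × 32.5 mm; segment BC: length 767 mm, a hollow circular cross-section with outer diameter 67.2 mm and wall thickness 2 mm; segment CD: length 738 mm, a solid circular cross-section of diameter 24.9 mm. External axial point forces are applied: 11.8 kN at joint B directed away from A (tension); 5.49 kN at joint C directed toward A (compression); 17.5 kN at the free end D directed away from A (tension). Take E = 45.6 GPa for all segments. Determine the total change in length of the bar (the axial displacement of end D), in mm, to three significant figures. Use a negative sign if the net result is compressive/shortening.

1.29 mm

Internal axial forces (sectioning from the free end, tension +): N_CD = 17.5 kN, N_BC = 12.01 kN, N_AB = 23.81 kN.
A_AB = 1037 mm².
A_BC = 409.7 mm².
A_CD = 487 mm².
δ_AB = 23810·420/(1037·45600) = 0.2115 mm
δ_BC = 12010·767/(409.7·45600) = 0.4931 mm
δ_CD = 17500·738/(487·45600) = 0.5816 mm
δ = Σδ_i = 1.286 mm.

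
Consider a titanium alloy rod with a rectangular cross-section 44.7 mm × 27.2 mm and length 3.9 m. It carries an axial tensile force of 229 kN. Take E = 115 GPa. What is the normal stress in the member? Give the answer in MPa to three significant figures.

188 MPa

A = 1216 mm².
σ = N/A = 229000/1216 = 188.3 MPa.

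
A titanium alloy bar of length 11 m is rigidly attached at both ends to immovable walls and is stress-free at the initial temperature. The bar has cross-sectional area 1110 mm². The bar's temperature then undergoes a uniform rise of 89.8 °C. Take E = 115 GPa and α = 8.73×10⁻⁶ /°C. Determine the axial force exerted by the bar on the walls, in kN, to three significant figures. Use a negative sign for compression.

-100 kN

Free thermal expansion αLΔT = 8.73e-6 · 11000 · 89.8 = 8.623 mm.
The walls impose strain ε = −(8.623)/11000 = -7.8395e-04; σ = Eε = 115000 · -7.8395e-04 = -90.15 MPa.
Wall reaction R = σ·A = -90.15·1110 = -100100 N = -100.1 kN.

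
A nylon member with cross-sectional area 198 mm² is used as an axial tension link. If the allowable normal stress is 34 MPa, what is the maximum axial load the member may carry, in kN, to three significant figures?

P_max = σ_allow · A = 34 · 198 = 6732 N = 6.732 kN.

6.73 kN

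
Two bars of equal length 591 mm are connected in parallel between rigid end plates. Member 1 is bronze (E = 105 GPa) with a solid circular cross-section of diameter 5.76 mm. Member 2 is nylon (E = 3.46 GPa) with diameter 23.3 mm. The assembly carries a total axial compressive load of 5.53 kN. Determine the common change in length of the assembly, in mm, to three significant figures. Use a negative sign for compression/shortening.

A_1 = 26.06 mm².
A_2 = 426.4 mm².
Equal strain + equilibrium ⇒ each member carries load in proportion to AE: A₁E₁ = 2736000 N, A₂E₂ = 1475000 N, ΣAE = 4211000 N.
δ = PL/ΣAE = -5530·591/4211000 = -0.7761 mm.

-0.776 mm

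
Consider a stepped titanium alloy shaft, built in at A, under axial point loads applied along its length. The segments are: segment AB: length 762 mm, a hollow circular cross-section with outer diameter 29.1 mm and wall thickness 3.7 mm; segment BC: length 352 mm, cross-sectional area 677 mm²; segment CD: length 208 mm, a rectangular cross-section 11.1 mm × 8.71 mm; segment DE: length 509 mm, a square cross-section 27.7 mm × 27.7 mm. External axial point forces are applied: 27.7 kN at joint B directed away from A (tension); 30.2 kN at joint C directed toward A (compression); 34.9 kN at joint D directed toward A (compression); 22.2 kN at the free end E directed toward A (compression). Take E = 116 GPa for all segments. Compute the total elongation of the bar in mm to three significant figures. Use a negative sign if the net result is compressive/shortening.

Internal axial forces (sectioning from the free end, tension +): N_DE = -22.2 kN, N_CD = -57.1 kN, N_BC = -87.3 kN, N_AB = -59.6 kN.
A_AB = 295.2 mm².
A_CD = 96.68 mm².
A_DE = 767.3 mm².
δ_AB = -59600·762/(295.2·116000) = -1.326 mm
δ_BC = -87300·352/(677·116000) = -0.3913 mm
δ_CD = -57100·208/(96.68·116000) = -1.059 mm
δ_DE = -22200·509/(767.3·116000) = -0.127 mm
δ = Σδ_i = -2.903 mm.

-2.90 mm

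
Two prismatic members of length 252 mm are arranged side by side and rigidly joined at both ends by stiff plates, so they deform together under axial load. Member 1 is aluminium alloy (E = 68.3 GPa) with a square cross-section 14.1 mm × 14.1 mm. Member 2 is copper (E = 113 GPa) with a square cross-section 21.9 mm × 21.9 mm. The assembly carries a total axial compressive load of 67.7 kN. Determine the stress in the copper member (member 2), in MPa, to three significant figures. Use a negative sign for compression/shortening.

A_1 = 198.8 mm².
A_2 = 479.6 mm².
Equal strain + equilibrium ⇒ each member carries load in proportion to AE: A₁E₁ = 13580000 N, A₂E₂ = 54200000 N, ΣAE = 67770000 N.
σ₂ = P·E₂/ΣAE = -67700·113000/67770000 = -112.9 MPa.

-113 MPa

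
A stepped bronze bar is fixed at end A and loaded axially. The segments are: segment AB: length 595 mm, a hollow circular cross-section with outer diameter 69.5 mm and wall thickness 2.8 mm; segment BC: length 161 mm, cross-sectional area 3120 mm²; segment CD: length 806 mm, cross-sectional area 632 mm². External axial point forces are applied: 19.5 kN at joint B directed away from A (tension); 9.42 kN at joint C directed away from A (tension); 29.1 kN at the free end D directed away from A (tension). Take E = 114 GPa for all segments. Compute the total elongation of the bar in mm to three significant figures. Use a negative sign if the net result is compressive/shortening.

0.859 mm

Internal axial forces (sectioning from the free end, tension +): N_CD = 29.1 kN, N_BC = 38.52 kN, N_AB = 58.02 kN.
A_AB = 586.7 mm².
δ_AB = 58020·595/(586.7·114000) = 0.5161 mm
δ_BC = 38520·161/(3120·114000) = 0.01744 mm
δ_CD = 29100·806/(632·114000) = 0.3255 mm
δ = Σδ_i = 0.8591 mm.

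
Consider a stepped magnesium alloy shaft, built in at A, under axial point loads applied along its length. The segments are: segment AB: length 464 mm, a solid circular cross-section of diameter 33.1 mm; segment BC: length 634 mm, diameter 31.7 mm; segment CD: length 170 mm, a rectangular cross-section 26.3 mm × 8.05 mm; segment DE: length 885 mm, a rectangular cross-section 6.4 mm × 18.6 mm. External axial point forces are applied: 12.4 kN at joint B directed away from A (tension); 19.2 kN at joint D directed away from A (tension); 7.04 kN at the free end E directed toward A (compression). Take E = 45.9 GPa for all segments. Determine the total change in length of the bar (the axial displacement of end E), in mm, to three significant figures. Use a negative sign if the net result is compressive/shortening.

Internal axial forces (sectioning from the free end, tension +): N_DE = -7.04 kN, N_CD = 12.16 kN, N_BC = 12.16 kN, N_AB = 24.56 kN.
A_AB = 860.5 mm².
A_BC = 789.2 mm².
A_CD = 211.7 mm².
A_DE = 119 mm².
δ_AB = 24560·464/(860.5·45900) = 0.2885 mm
δ_BC = 12160·634/(789.2·45900) = 0.2128 mm
δ_CD = 12160·170/(211.7·45900) = 0.2127 mm
δ_DE = -7040·885/(119·45900) = -1.14 mm
δ = Σδ_i = -0.4262 mm.

-0.426 mm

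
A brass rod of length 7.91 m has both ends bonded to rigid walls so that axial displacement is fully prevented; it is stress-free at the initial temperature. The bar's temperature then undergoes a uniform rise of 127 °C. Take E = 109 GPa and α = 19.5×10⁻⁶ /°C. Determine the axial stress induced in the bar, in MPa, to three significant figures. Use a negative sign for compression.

Free thermal expansion αLΔT = 19.5e-6 · 7910 · 127 = 19.59 mm.
The walls impose strain ε = −(19.59)/7910 = -2.4765e-03; σ = Eε = 109000 · -2.4765e-03 = -269.9 MPa.

-270 MPa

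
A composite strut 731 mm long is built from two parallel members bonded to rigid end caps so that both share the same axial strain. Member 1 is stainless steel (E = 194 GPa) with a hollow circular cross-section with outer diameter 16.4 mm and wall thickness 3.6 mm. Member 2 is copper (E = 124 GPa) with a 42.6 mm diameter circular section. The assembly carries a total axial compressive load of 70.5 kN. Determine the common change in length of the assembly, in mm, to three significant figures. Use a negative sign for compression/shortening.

A_1 = 144.8 mm².
A_2 = 1425 mm².
Equal strain + equilibrium ⇒ each member carries load in proportion to AE: A₁E₁ = 28080000 N, A₂E₂ = 176700000 N, ΣAE = 204800000 N.
δ = PL/ΣAE = -70500·731/204800000 = -0.2516 mm.

-0.252 mm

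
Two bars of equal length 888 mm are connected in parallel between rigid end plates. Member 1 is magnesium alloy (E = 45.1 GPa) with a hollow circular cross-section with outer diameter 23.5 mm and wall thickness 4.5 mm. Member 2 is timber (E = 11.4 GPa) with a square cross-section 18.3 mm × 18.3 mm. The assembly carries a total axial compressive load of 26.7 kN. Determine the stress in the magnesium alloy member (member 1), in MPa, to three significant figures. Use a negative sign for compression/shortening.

-75.6 MPa

A_1 = 268.6 mm².
A_2 = 334.9 mm².
Equal strain + equilibrium ⇒ each member carries load in proportion to AE: A₁E₁ = 12110000 N, A₂E₂ = 3818000 N, ΣAE = 15930000 N.
σ₁ = P·E₁/ΣAE = -26700·45100/15930000 = -75.58 MPa.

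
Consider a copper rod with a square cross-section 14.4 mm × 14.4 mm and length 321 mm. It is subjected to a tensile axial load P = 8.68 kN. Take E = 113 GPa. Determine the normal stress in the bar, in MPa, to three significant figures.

41.9 MPa

A = 207.4 mm².
σ = N/A = 8680/207.4 = 41.86 MPa.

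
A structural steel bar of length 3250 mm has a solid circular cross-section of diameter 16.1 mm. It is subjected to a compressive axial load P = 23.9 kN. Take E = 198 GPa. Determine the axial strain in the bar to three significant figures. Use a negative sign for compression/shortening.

-5.93e-04

A = 203.6 mm².
σ = N/A = -117.4 MPa; ε = σ/E = -117.4/198000 = -5.929e-04.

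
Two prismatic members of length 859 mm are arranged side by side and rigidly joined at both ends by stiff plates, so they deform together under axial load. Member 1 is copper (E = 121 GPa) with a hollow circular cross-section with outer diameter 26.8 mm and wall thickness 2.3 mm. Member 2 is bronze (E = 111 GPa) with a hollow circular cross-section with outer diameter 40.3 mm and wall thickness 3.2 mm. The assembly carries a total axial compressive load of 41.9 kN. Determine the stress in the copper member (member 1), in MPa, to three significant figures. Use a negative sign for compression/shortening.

A_1 = 177 mm².
A_2 = 373 mm².
Equal strain + equilibrium ⇒ each member carries load in proportion to AE: A₁E₁ = 21420000 N, A₂E₂ = 41400000 N, ΣAE = 62820000 N.
σ₁ = P·E₁/ΣAE = -41900·121000/62820000 = -80.71 MPa.

-80.7 MPa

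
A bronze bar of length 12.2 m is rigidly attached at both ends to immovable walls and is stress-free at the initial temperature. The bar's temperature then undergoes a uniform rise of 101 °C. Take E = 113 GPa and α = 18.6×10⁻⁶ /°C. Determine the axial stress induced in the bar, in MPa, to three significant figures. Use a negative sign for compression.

-212 MPa

Free thermal expansion αLΔT = 18.6e-6 · 12200 · 101 = 22.92 mm.
The walls impose strain ε = −(22.92)/12200 = -1.8786e-03; σ = Eε = 113000 · -1.8786e-03 = -212.3 MPa.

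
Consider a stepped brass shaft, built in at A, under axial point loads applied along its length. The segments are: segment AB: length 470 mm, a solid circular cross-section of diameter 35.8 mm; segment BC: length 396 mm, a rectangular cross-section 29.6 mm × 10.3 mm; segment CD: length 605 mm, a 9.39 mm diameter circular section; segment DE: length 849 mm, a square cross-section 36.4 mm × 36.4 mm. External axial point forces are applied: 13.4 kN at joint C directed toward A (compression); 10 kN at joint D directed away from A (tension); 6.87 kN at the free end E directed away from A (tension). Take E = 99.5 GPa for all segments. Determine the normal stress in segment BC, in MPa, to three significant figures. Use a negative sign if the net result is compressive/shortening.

11.4 MPa

Internal axial forces (sectioning from the free end, tension +): N_DE = 6.87 kN, N_CD = 16.87 kN, N_BC = 3.47 kN, N_AB = 3.47 kN.
A_BC = 304.9 mm².
σ_BC = N_BC/A_BC = 3470/304.9 = 11.38 MPa.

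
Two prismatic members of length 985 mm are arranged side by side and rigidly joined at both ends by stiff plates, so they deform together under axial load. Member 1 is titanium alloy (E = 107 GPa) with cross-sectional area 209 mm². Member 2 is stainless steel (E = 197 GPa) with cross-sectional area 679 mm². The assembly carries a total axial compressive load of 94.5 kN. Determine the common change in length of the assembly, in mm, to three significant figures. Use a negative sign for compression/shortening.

-0.596 mm

Equal strain + equilibrium ⇒ each member carries load in proportion to AE: A₁E₁ = 22360000 N, A₂E₂ = 133800000 N, ΣAE = 156100000 N.
δ = PL/ΣAE = -94500·985/156100000 = -0.5962 mm.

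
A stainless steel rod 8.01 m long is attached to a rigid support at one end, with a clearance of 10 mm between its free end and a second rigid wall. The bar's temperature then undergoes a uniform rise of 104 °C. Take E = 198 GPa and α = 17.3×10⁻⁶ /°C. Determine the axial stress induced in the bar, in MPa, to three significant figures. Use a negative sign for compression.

-109 MPa

Free thermal expansion αLΔT = 17.3e-6 · 8010 · 104 = 14.41 mm.
The walls engage after the gap closes; constrained expansion = 14.41 − 10 = 4.412 mm.
The walls impose strain ε = −(4.412)/8010 = -5.5076e-04; σ = Eε = 198000 · -5.5076e-04 = -109.1 MPa.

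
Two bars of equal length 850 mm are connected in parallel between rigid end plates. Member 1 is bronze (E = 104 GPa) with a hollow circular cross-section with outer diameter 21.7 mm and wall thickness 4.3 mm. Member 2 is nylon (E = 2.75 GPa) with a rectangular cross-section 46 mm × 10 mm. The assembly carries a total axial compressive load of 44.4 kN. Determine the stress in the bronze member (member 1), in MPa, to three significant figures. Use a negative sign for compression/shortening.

A_1 = 235.1 mm².
A_2 = 460 mm².
Equal strain + equilibrium ⇒ each member carries load in proportion to AE: A₁E₁ = 24450000 N, A₂E₂ = 1265000 N, ΣAE = 25710000 N.
σ₁ = P·E₁/ΣAE = -44400·104000/25710000 = -179.6 MPa.

-180 MPa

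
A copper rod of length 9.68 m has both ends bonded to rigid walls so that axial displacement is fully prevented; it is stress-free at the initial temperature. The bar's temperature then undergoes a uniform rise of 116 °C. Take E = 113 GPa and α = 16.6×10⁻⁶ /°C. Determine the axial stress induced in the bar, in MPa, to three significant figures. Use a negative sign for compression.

-218 MPa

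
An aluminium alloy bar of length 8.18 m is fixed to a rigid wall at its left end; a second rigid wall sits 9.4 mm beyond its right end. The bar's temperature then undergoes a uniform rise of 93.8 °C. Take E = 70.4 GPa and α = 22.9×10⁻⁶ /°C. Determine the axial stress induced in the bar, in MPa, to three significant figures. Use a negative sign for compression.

-70.3 MPa

Free thermal expansion αLΔT = 22.9e-6 · 8180 · 93.8 = 17.57 mm.
The walls engage after the gap closes; constrained expansion = 17.57 − 9.4 = 8.171 mm.
The walls impose strain ε = −(8.171)/8180 = -9.9888e-04; σ = Eε = 70400 · -9.9888e-04 = -70.32 MPa.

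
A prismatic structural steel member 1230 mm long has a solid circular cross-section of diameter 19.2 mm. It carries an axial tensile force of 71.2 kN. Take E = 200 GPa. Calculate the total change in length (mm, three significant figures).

1.51 mm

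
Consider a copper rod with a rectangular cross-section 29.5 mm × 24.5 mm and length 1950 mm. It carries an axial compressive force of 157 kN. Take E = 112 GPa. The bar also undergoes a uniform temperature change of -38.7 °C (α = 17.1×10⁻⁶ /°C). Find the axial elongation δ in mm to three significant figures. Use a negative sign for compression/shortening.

-5.07 mm

A = 722.8 mm².
δ_mech = NL/(AE) = -157000·1950/(722.8·112000) = -3.782 mm.
δ_thermal = αLΔT = 17.1e-6·1950·-38.7 = -1.29 mm.
δ = δ_mech + δ_thermal = -5.073 mm.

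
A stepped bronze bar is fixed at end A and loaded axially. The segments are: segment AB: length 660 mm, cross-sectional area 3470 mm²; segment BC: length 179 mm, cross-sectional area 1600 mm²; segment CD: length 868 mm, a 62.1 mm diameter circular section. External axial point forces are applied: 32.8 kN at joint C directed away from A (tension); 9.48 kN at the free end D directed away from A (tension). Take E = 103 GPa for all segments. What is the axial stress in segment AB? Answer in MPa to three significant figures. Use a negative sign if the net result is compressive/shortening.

12.2 MPa

Internal axial forces (sectioning from the free end, tension +): N_CD = 9.48 kN, N_BC = 42.28 kN, N_AB = 42.28 kN.
σ_AB = N_AB/A_AB = 42280/3470 = 12.18 MPa.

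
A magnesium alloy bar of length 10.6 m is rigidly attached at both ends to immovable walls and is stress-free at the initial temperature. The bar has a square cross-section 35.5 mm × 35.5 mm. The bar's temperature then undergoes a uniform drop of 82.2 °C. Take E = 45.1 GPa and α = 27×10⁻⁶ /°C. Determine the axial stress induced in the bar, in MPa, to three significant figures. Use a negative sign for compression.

Free thermal expansion αLΔT = 27e-6 · 10600 · -82.2 = -23.53 mm.
The walls impose strain ε = −(-23.53)/10600 = 2.2194e-03; σ = Eε = 45100 · 2.2194e-03 = 100.1 MPa.

100 MPa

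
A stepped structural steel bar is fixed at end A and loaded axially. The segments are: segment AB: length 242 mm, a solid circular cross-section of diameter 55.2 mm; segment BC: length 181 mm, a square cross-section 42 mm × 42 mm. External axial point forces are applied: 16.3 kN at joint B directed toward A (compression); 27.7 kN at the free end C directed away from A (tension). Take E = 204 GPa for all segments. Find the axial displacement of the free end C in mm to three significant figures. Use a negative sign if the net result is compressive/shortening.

Internal axial forces (sectioning from the free end, tension +): N_BC = 27.7 kN, N_AB = 11.4 kN.
A_AB = 2393 mm².
A_BC = 1764 mm².
δ_AB = 11400·242/(2393·204000) = 0.005651 mm
δ_BC = 27700·181/(1764·204000) = 0.01393 mm
δ = Σδ_i = 0.01958 mm.

0.0196 mm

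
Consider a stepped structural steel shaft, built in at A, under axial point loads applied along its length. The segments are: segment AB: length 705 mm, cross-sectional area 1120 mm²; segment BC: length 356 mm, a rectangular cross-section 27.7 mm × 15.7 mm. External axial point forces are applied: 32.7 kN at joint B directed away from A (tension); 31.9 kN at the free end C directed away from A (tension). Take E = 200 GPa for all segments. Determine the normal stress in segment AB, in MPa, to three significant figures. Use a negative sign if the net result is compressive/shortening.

Internal axial forces (sectioning from the free end, tension +): N_BC = 31.9 kN, N_AB = 64.6 kN.
σ_AB = N_AB/A_AB = 64600/1120 = 57.68 MPa.

57.7 MPa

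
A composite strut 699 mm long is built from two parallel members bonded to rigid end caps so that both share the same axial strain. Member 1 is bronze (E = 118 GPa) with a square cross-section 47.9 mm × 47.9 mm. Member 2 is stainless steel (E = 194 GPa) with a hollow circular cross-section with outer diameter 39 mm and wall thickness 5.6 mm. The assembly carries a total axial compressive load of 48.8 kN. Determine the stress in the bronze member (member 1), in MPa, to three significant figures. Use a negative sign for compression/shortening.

A_1 = 2294 mm².
A_2 = 587.6 mm².
Equal strain + equilibrium ⇒ each member carries load in proportion to AE: A₁E₁ = 270700000 N, A₂E₂ = 114000000 N, ΣAE = 384700000 N.
σ₁ = P·E₁/ΣAE = -48800·118000/384700000 = -14.97 MPa.

-15.0 MPa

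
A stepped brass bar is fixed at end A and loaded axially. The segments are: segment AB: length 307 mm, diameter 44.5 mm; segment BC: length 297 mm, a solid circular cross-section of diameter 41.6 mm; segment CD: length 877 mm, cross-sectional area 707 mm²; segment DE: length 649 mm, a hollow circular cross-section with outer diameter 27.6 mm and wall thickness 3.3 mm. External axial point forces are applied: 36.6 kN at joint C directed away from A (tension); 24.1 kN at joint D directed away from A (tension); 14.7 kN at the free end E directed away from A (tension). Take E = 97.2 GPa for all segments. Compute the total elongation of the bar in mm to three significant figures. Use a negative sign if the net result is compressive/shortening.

1.21 mm

Internal axial forces (sectioning from the free end, tension +): N_DE = 14.7 kN, N_CD = 38.8 kN, N_BC = 75.4 kN, N_AB = 75.4 kN.
A_AB = 1555 mm².
A_BC = 1359 mm².
A_DE = 251.9 mm².
δ_AB = 75400·307/(1555·97200) = 0.1531 mm
δ_BC = 75400·297/(1359·97200) = 0.1695 mm
δ_CD = 38800·877/(707·97200) = 0.4952 mm
δ_DE = 14700·649/(251.9·97200) = 0.3896 mm
δ = Σδ_i = 1.207 mm.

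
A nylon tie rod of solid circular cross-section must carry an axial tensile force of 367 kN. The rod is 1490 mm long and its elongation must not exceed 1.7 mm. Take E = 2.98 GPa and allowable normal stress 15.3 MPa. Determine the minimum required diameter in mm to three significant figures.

371 mm

Required area A ≥ P/σ_allow = 367000/15.3 = 23990 mm².
For a solid circular section, d ≥ √(4A/π) = 174.8 mm.
Elongation limit: A ≥ PL/(Eδ_allow) = 367000·1490/(2980·1.7) = 107900 mm² ⇒ d ≥ 370.7 mm.
The elongation limit governs.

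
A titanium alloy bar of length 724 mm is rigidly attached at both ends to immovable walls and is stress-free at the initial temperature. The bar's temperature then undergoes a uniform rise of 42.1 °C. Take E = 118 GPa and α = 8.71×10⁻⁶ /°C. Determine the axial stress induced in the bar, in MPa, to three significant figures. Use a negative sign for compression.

-43.3 MPa

Free thermal expansion αLΔT = 8.71e-6 · 724 · 42.1 = 0.2655 mm.
The walls impose strain ε = −(0.2655)/724 = -3.6669e-04; σ = Eε = 118000 · -3.6669e-04 = -43.27 MPa.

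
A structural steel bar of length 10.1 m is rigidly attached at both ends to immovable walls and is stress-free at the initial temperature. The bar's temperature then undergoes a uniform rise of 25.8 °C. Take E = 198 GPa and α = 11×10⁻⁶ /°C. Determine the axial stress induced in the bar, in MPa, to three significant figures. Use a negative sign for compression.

-56.2 MPa

Free thermal expansion αLΔT = 11e-6 · 10100 · 25.8 = 2.866 mm.
The walls impose strain ε = −(2.866)/10100 = -2.8380e-04; σ = Eε = 198000 · -2.8380e-04 = -56.19 MPa.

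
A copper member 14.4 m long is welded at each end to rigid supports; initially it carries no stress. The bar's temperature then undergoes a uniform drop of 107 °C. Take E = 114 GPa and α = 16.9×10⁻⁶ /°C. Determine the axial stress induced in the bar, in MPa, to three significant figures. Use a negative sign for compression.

Free thermal expansion αLΔT = 16.9e-6 · 14400 · -107 = -26.04 mm.
The walls impose strain ε = −(-26.04)/14400 = 1.8083e-03; σ = Eε = 114000 · 1.8083e-03 = 206.1 MPa.

206 MPa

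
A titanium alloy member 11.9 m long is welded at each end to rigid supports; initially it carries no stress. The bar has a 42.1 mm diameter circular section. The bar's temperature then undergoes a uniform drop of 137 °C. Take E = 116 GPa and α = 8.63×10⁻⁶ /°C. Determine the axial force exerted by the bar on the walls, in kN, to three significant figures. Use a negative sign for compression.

191 kN

Free thermal expansion αLΔT = 8.63e-6 · 11900 · -137 = -14.07 mm.
The walls impose strain ε = −(-14.07)/11900 = 1.1823e-03; σ = Eε = 116000 · 1.1823e-03 = 137.1 MPa.
Wall reaction R = σ·A = 137.1·1392 = 190900 N = 190.9 kN.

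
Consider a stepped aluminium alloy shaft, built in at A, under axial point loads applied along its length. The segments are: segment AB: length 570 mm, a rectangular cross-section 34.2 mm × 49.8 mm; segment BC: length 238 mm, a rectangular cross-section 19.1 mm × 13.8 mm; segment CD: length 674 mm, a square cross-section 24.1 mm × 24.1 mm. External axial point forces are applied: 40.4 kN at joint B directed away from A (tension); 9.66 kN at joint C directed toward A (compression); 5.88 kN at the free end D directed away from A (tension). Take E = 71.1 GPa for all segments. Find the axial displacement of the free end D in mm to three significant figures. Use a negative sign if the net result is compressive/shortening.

0.220 mm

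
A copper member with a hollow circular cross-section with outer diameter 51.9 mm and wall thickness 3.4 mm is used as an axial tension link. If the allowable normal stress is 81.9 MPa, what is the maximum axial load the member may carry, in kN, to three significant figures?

A = 518 mm².
P_max = σ_allow · A = 81.9 · 518 = 42430 N = 42.43 kN.

42.4 kN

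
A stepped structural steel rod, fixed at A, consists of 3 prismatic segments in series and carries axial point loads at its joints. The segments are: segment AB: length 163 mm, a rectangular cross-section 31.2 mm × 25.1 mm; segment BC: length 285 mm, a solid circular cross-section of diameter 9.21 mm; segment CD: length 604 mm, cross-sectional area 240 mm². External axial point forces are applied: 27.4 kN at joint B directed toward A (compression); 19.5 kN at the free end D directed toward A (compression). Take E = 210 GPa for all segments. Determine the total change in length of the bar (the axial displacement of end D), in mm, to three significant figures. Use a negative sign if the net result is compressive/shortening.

Internal axial forces (sectioning from the free end, tension +): N_CD = -19.5 kN, N_BC = -19.5 kN, N_AB = -46.9 kN.
A_AB = 783.1 mm².
A_BC = 66.62 mm².
δ_AB = -46900·163/(783.1·210000) = -0.04649 mm
δ_BC = -19500·285/(66.62·210000) = -0.3972 mm
δ_CD = -19500·604/(240·210000) = -0.2337 mm
δ = Σδ_i = -0.6774 mm.

-0.677 mm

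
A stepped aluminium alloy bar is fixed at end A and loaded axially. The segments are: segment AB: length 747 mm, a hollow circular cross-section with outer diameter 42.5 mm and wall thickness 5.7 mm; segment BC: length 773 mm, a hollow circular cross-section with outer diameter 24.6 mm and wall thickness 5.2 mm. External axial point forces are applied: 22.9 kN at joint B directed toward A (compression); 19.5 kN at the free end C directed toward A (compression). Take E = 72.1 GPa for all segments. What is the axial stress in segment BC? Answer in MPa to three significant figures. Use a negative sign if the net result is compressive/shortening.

-61.5 MPa

Internal axial forces (sectioning from the free end, tension +): N_BC = -19.5 kN, N_AB = -42.4 kN.
A_BC = 316.9 mm².
σ_BC = N_BC/A_BC = -19500/316.9 = -61.53 MPa.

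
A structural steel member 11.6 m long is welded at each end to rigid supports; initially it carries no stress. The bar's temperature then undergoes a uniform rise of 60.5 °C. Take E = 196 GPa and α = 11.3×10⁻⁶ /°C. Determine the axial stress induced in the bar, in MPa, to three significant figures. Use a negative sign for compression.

-134 MPa

Free thermal expansion αLΔT = 11.3e-6 · 11600 · 60.5 = 7.93 mm.
The walls impose strain ε = −(7.93)/11600 = -6.8365e-04; σ = Eε = 196000 · -6.8365e-04 = -134 MPa.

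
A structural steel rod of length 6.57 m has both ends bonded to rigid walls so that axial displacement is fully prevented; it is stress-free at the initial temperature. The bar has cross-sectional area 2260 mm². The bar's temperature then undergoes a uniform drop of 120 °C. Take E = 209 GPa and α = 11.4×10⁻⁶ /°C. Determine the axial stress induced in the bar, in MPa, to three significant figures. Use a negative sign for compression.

286 MPa

Free thermal expansion αLΔT = 11.4e-6 · 6570 · -120 = -8.988 mm.
The walls impose strain ε = −(-8.988)/6570 = 1.3680e-03; σ = Eε = 209000 · 1.3680e-03 = 285.9 MPa.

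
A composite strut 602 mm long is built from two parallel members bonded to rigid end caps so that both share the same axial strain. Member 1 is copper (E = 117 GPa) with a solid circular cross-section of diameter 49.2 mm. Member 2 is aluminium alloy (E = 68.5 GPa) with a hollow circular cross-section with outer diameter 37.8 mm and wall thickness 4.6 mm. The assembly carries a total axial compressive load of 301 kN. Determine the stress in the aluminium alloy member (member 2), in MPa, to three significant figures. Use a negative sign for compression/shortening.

A_1 = 1901 mm².
A_2 = 479.8 mm².
Equal strain + equilibrium ⇒ each member carries load in proportion to AE: A₁E₁ = 222400000 N, A₂E₂ = 32870000 N, ΣAE = 255300000 N.
σ₂ = P·E₂/ΣAE = -301000·68500/255300000 = -80.76 MPa.

-80.8 MPa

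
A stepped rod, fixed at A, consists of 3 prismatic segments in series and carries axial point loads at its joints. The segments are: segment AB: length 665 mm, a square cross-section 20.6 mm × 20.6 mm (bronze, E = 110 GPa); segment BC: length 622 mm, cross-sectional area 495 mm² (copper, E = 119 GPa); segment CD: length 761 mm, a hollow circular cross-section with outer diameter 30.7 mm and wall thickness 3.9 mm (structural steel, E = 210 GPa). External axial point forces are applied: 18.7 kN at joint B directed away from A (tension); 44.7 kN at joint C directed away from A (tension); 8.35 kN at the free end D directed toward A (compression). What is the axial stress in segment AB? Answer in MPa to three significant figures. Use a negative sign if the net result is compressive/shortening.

Internal axial forces (sectioning from the free end, tension +): N_CD = -8.35 kN, N_BC = 36.35 kN, N_AB = 55.05 kN.
A_AB = 424.4 mm².
σ_AB = N_AB/A_AB = 55050/424.4 = 129.7 MPa.

130 MPa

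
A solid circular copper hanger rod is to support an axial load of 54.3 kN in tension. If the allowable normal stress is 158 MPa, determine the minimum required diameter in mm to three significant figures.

Required area A ≥ P/σ_allow = 54300/158 = 343.7 mm².
For a solid circular section, d ≥ √(4A/π) = 20.92 mm.

20.9 mm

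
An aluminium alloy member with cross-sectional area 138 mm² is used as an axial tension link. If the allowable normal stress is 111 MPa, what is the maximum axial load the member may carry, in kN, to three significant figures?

P_max = σ_allow · A = 111 · 138 = 15320 N = 15.32 kN.

15.3 kN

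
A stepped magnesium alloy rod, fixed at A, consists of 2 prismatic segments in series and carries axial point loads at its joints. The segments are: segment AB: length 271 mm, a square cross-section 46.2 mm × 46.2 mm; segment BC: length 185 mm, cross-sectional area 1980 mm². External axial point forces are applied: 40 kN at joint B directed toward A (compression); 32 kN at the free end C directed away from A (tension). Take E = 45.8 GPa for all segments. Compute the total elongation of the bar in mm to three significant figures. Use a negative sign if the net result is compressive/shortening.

0.0431 mm

Internal axial forces (sectioning from the free end, tension +): N_BC = 32 kN, N_AB = -8 kN.
A_AB = 2134 mm².
δ_AB = -8000·271/(2134·45800) = -0.02218 mm
δ_BC = 32000·185/(1980·45800) = 0.06528 mm
δ = Σδ_i = 0.0431 mm.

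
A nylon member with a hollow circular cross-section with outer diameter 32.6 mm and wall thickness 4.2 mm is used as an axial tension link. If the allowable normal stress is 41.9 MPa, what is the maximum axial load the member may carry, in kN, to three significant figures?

15.7 kN

A = 374.7 mm².
P_max = σ_allow · A = 41.9 · 374.7 = 15700 N = 15.7 kN.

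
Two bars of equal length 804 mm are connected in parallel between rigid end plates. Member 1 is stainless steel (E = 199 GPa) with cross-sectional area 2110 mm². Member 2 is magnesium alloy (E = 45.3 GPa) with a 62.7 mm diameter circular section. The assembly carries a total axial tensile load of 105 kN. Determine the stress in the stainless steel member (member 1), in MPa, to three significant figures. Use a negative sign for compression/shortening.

37.3 MPa

A_2 = 3088 mm².
Equal strain + equilibrium ⇒ each member carries load in proportion to AE: A₁E₁ = 419900000 N, A₂E₂ = 139900000 N, ΣAE = 559800000 N.
σ₁ = P·E₁/ΣAE = 105000·199000/559800000 = 37.33 MPa.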